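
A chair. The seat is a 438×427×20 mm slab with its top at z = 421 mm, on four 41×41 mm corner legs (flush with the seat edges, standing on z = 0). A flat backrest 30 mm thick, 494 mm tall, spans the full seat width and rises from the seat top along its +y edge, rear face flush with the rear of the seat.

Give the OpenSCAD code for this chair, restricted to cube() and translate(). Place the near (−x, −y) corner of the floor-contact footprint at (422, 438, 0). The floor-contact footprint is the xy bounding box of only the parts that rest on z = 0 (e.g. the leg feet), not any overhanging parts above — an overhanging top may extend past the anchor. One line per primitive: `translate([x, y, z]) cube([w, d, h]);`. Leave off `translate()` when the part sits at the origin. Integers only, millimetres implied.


translate([422, 438, 401]) cube([438, 427, 20]);
translate([422, 438, 0]) cube([41, 41, 401]);
translate([819, 438, 0]) cube([41, 41, 401]);
translate([422, 824, 0]) cube([41, 41, 401]);
translate([819, 824, 0]) cube([41, 41, 401]);
translate([422, 835, 421]) cube([438, 30, 494]);


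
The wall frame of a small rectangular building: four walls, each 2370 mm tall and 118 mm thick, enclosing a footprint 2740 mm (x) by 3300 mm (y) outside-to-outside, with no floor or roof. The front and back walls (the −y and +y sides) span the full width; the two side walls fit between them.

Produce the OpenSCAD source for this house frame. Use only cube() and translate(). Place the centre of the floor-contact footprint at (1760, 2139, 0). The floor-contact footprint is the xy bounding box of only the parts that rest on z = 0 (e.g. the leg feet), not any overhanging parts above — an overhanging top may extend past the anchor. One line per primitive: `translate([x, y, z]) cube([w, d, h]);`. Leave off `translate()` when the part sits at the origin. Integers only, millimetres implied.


translate([390, 489, 0]) cube([2740, 118, 2370]);
translate([390, 3671, 0]) cube([2740, 118, 2370]);
translate([390, 607, 0]) cube([118, 3064, 2370]);
translate([3012, 607, 0]) cube([118, 3064, 2370]);


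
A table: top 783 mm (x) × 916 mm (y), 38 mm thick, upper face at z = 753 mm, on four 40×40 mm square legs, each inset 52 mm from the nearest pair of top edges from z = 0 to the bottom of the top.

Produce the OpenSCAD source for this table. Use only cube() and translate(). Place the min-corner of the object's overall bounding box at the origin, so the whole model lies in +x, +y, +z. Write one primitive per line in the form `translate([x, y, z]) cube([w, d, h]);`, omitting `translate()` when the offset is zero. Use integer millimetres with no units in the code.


translate([0, 0, 715]) cube([783, 916, 38]);
translate([52, 52, 0]) cube([40, 40, 715]);
translate([691, 52, 0]) cube([40, 40, 715]);
translate([52, 824, 0]) cube([40, 40, 715]);
translate([691, 824, 0]) cube([40, 40, 715]);


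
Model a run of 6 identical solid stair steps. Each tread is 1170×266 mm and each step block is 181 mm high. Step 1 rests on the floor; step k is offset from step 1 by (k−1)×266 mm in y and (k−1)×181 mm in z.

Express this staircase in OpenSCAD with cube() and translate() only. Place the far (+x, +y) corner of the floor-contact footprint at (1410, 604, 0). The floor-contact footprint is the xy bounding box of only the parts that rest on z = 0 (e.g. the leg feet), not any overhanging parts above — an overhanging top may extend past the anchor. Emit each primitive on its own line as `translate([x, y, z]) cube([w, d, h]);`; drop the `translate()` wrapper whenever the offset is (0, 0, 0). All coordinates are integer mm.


translate([240, 338, 0]) cube([1170, 266, 181]);
translate([240, 604, 181]) cube([1170, 266, 181]);
translate([240, 870, 362]) cube([1170, 266, 181]);
translate([240, 1136, 543]) cube([1170, 266, 181]);
translate([240, 1402, 724]) cube([1170, 266, 181]);
translate([240, 1668, 905]) cube([1170, 266, 181]);


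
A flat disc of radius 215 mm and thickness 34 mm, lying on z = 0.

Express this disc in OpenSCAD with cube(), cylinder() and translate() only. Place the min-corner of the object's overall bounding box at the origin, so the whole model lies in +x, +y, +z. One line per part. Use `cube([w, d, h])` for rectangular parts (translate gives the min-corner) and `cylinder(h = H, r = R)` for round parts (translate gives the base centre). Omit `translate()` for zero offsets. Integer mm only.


translate([215, 215, 0]) cylinder(h = 34, r = 215);


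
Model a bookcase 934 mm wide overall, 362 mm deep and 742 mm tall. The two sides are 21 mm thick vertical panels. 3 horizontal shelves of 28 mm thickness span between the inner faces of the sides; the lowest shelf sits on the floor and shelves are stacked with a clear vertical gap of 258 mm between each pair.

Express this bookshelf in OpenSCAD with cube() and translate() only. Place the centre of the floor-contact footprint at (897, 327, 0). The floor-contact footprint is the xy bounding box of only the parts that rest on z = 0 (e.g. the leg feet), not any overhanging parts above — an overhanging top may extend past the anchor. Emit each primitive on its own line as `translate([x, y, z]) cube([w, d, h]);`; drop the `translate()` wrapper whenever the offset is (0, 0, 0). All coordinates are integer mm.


translate([430, 146, 0]) cube([21, 362, 742]);
translate([1343, 146, 0]) cube([21, 362, 742]);
translate([451, 146, 0]) cube([892, 362, 28]);
translate([451, 146, 286]) cube([892, 362, 28]);
translate([451, 146, 572]) cube([892, 362, 28]);


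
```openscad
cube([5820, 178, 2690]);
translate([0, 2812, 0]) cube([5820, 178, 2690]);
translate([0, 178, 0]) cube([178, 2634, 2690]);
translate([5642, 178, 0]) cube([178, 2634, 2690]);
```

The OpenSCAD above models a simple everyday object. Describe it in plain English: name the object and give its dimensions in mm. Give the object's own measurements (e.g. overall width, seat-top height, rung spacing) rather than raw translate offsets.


The wall frame of a small rectangular building: four walls, each 2690 mm tall and 178 mm thick, enclosing a footprint 5820 mm (x) by 2990 mm (y) outside-to-outside, with no floor or roof. The front and back walls (the −y and +y sides) span the full width; the two side walls fit between them.


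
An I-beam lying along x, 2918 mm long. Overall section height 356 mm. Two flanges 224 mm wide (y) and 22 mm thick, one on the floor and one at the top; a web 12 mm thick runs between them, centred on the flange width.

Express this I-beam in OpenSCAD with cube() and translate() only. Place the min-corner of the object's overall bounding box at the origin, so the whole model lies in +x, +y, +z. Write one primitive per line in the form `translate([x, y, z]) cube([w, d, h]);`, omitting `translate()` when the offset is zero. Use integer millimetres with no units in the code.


cube([2918, 224, 22]);
translate([0, 106, 22]) cube([2918, 12, 312]);
translate([0, 0, 334]) cube([2918, 224, 22]);


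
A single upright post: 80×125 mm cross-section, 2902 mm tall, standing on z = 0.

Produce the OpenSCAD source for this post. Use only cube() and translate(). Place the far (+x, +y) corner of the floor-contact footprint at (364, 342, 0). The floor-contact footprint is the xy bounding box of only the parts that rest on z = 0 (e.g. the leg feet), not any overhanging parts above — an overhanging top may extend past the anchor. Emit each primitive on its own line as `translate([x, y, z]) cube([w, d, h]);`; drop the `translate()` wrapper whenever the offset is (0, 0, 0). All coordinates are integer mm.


translate([284, 217, 0]) cube([80, 125, 2902]);


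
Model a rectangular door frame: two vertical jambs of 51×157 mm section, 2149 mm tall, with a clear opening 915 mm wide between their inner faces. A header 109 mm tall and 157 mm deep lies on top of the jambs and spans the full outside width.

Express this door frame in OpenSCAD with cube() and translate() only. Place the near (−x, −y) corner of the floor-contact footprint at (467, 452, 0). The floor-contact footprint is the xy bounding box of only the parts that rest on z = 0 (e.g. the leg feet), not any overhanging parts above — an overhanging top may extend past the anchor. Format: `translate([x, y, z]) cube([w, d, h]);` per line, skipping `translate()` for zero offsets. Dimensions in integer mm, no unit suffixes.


translate([467, 452, 0]) cube([51, 157, 2149]);
translate([1433, 452, 0]) cube([51, 157, 2149]);
translate([467, 452, 2149]) cube([1017, 157, 109]);


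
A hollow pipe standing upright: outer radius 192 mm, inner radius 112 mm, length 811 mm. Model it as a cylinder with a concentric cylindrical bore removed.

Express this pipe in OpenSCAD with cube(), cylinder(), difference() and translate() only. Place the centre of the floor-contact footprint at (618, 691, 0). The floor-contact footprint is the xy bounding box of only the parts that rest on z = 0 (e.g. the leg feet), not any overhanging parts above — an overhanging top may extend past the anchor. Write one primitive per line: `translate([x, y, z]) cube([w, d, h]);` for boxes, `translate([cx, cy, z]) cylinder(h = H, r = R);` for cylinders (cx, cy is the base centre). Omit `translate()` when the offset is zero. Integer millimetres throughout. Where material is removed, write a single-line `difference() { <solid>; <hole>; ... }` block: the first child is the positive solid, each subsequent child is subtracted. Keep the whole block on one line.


difference() { translate([618, 691, 0]) cylinder(h = 811, r = 192); translate([618, 691, 0]) cylinder(h = 811, r = 112); }


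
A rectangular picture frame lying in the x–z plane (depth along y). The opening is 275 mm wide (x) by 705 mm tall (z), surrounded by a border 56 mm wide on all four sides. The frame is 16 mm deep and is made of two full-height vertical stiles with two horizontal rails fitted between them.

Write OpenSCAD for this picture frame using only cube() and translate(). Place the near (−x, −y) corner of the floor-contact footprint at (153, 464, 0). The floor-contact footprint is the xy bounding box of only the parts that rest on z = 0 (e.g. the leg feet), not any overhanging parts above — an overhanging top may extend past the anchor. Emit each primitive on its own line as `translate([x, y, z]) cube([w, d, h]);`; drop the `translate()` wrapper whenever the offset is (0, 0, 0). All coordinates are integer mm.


translate([153, 464, 0]) cube([56, 16, 817]);
translate([484, 464, 0]) cube([56, 16, 817]);
translate([209, 464, 0]) cube([275, 16, 56]);
translate([209, 464, 761]) cube([275, 16, 56]);


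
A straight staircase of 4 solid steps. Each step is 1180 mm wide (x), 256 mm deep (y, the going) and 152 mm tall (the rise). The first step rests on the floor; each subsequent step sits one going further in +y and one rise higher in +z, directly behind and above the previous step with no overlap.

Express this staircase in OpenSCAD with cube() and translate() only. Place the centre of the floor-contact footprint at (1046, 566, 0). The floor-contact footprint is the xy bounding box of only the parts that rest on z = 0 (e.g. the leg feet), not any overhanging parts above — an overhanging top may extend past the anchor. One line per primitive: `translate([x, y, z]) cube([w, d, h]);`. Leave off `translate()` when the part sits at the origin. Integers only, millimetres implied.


translate([456, 438, 0]) cube([1180, 256, 152]);
translate([456, 694, 152]) cube([1180, 256, 152]);
translate([456, 950, 304]) cube([1180, 256, 152]);
translate([456, 1206, 456]) cube([1180, 256, 152]);


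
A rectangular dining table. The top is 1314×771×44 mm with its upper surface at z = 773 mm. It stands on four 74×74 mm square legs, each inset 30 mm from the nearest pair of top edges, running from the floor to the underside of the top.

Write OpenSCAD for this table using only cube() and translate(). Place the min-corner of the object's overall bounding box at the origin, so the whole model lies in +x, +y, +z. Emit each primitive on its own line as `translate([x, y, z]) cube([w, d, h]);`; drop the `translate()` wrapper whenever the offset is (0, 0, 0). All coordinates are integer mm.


translate([0, 0, 729]) cube([1314, 771, 44]);
translate([30, 30, 0]) cube([74, 74, 729]);
translate([1210, 30, 0]) cube([74, 74, 729]);
translate([30, 667, 0]) cube([74, 74, 729]);
translate([1210, 667, 0]) cube([74, 74, 729]);


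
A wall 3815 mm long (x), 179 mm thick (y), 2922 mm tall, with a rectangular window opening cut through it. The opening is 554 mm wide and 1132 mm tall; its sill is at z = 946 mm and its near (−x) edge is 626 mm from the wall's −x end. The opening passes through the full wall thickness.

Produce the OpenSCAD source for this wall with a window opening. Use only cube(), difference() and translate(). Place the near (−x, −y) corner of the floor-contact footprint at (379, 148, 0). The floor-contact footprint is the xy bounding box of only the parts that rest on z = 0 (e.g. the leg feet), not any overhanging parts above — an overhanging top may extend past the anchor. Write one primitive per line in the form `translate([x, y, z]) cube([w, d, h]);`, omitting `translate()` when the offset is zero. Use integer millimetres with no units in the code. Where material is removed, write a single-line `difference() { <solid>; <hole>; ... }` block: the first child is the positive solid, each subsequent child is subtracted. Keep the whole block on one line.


difference() { translate([379, 148, 0]) cube([3815, 179, 2922]); translate([1005, 148, 946]) cube([554, 179, 1132]); }


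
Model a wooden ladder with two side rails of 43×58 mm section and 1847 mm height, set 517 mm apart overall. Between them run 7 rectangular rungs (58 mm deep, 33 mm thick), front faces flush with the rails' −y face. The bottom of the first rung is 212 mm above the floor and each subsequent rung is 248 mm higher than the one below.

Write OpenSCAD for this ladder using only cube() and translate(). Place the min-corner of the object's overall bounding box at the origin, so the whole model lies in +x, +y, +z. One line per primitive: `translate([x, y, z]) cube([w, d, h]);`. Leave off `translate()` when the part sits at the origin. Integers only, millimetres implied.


// rung span = 517 - 2*43 = 431
// rung[k] z = 212 + k*248
cube([43, 58, 1847]);
translate([474, 0, 0]) cube([43, 58, 1847]);
translate([43, 0, 212]) cube([431, 58, 33]);
translate([43, 0, 460]) cube([431, 58, 33]);
translate([43, 0, 708]) cube([431, 58, 33]);
translate([43, 0, 956]) cube([431, 58, 33]);
translate([43, 0, 1204]) cube([431, 58, 33]);
translate([43, 0, 1452]) cube([431, 58, 33]);
translate([43, 0, 1700]) cube([431, 58, 33]);


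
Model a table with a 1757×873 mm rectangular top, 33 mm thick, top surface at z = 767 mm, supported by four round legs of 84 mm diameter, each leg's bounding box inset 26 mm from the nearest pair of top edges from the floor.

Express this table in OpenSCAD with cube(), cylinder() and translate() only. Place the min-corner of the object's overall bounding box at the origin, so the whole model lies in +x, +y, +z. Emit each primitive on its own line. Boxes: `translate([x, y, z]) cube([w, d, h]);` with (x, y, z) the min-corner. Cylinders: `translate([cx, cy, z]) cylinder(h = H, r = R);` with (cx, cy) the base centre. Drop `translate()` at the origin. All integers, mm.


translate([0, 0, 734]) cube([1757, 873, 33]);
translate([68, 68, 0]) cylinder(h = 734, r = 42);
translate([1689, 68, 0]) cylinder(h = 734, r = 42);
translate([68, 805, 0]) cylinder(h = 734, r = 42);
translate([1689, 805, 0]) cylinder(h = 734, r = 42);


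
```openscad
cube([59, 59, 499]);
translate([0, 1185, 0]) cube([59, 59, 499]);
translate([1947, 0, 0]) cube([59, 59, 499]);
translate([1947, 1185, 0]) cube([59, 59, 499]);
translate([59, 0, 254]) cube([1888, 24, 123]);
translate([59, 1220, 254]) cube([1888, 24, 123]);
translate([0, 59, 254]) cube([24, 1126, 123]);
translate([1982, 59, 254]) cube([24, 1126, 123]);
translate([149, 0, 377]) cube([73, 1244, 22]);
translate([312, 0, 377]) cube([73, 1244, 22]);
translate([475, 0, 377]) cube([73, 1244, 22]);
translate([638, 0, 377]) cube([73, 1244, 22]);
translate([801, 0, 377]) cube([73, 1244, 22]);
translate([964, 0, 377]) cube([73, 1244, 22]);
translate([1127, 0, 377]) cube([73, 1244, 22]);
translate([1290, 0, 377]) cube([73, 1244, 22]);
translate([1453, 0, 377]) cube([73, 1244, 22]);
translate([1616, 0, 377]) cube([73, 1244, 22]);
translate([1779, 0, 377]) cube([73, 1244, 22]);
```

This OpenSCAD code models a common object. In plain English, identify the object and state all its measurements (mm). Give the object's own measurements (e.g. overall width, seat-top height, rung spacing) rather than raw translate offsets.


A bed frame 2006 mm long (x) by 1244 mm wide (y). Four 59×59 mm corner posts, 499 mm tall, at the corners of the footprint. Four rails of 24 mm thickness and 123 mm height run between adjacent posts with their undersides at z = 254 mm, their outer faces flush with the outside of the frame (the two x-running rails run between the posts' inner faces; the two y-running rails run between the posts' inner faces). 11 slats, each 73 mm wide (x) and 22 mm thick, lie across the top of the two x-running rails, running the full 1244 mm width of the frame in y; along x they sit between the end posts with a 90 mm gap after the −x posts and between neighbouring slats, leaving 95 mm before the +x posts.


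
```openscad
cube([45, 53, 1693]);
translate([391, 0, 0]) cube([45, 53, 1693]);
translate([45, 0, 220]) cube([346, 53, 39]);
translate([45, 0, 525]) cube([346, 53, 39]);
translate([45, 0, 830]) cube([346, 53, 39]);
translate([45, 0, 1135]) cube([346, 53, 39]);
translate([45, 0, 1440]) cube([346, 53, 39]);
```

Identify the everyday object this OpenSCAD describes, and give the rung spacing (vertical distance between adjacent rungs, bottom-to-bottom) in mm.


A ladder. The rung spacing is 305 mm.

Two tall 45×53 posts with 5 short bars between them — a ladder. Adjacent rungs sit at z = 220 and z = 525, so the spacing is 525 − 220 = 305 mm.


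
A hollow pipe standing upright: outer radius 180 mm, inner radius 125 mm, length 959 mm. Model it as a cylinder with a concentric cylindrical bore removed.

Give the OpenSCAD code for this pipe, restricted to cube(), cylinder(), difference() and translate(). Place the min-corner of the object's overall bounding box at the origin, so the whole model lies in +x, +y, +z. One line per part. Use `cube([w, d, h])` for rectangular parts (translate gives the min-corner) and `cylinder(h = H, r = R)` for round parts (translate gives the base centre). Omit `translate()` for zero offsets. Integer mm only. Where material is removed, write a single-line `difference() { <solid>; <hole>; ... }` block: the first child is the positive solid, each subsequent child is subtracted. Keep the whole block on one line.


difference() { translate([180, 180, 0]) cylinder(h = 959, r = 180); translate([180, 180, 0]) cylinder(h = 959, r = 125); }


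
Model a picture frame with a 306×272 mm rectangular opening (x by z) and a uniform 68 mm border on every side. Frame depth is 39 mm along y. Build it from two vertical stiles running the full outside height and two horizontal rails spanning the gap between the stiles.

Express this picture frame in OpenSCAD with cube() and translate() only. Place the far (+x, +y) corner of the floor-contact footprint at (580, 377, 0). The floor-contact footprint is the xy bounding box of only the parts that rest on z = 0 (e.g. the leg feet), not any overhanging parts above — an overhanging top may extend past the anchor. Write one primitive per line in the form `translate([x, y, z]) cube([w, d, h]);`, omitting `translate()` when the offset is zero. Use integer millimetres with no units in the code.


translate([138, 338, 0]) cube([68, 39, 408]);
translate([512, 338, 0]) cube([68, 39, 408]);
translate([206, 338, 0]) cube([306, 39, 68]);
translate([206, 338, 340]) cube([306, 39, 68]);


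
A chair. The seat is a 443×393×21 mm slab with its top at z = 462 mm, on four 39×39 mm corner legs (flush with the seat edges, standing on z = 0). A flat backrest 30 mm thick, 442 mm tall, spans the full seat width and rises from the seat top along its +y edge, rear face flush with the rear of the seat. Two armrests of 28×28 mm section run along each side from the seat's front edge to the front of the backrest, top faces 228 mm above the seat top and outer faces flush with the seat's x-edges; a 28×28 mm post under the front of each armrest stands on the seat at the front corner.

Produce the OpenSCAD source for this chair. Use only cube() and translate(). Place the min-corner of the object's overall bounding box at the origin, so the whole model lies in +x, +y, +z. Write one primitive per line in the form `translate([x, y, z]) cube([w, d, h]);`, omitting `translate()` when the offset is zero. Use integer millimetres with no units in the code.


translate([0, 0, 441]) cube([443, 393, 21]);
cube([39, 39, 441]);
translate([404, 0, 0]) cube([39, 39, 441]);
translate([0, 354, 0]) cube([39, 39, 441]);
translate([404, 354, 0]) cube([39, 39, 441]);
translate([0, 363, 462]) cube([443, 30, 442]);
translate([0, 0, 662]) cube([28, 363, 28]);
translate([415, 0, 662]) cube([28, 363, 28]);
translate([0, 0, 462]) cube([28, 28, 200]);
translate([415, 0, 462]) cube([28, 28, 200]);


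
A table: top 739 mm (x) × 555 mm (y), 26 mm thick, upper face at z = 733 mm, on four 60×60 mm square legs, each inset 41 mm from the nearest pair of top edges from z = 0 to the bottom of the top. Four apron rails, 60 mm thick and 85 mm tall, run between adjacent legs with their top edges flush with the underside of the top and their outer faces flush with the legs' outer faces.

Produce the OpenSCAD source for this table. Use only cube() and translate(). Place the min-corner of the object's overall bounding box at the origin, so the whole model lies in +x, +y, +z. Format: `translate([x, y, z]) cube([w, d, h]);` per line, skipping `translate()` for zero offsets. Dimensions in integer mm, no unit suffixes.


translate([0, 0, 707]) cube([739, 555, 26]);
translate([41, 41, 0]) cube([60, 60, 707]);
translate([638, 41, 0]) cube([60, 60, 707]);
translate([41, 454, 0]) cube([60, 60, 707]);
translate([638, 454, 0]) cube([60, 60, 707]);
translate([101, 41, 622]) cube([537, 60, 85]);
translate([101, 454, 622]) cube([537, 60, 85]);
translate([41, 101, 622]) cube([60, 353, 85]);
translate([638, 101, 622]) cube([60, 353, 85]);


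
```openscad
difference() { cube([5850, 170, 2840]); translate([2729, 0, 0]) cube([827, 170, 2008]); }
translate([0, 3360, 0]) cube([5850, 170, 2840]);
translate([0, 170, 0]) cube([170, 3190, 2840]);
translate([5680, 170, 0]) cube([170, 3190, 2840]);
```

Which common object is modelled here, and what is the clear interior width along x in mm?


A single room. The interior width is 5510 mm.

Four walls enclosing a rectangle with a door in the front wall — a room. Outside width 5850 minus two 170 mm walls gives 5510 mm.


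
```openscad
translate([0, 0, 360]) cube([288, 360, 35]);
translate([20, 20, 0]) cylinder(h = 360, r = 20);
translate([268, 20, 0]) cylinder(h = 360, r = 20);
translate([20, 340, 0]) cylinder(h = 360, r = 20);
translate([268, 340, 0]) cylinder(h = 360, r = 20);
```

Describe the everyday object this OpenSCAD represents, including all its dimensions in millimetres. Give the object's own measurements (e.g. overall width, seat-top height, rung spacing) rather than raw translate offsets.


A simple wooden stool: a rectangular seat 288 mm (x) by 360 mm (y), 35 mm thick, top face at z = 395 mm, on four round legs, each 40 mm in diameter. The legs rest on z = 0, each leg's axis is inset half a diameter from the nearest pair of seat edges (so the leg's bounding box is flush with the corner).


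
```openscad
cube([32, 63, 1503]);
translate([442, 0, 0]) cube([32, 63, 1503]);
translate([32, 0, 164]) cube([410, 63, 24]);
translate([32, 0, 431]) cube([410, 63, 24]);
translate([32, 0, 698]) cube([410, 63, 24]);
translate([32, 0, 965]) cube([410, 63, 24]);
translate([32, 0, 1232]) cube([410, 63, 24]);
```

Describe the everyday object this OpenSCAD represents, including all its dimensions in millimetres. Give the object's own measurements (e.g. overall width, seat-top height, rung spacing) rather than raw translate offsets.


A straight ladder. Two 32×63 mm vertical rails, 1503 mm tall, stand 474 mm apart (outside-to-outside) with their front faces coplanar on the −y side. 5 rungs, each 63 mm deep and 24 mm tall, span between the inner faces of the rails, front faces flush with the rails. The lowest rung's underside is at z = 164 mm and rungs are spaced 267 mm apart (underside to underside).


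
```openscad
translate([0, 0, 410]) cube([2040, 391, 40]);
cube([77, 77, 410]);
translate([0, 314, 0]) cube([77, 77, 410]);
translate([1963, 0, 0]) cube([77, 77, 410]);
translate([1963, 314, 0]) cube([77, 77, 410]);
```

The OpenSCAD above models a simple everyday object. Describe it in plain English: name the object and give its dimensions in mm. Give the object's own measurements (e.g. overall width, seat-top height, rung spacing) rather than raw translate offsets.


A long wooden bench with a 2040 mm (x) × 391 mm (y) seat, 40 mm thick, its top surface 450 mm above the floor. Four 77 mm square legs at the seat corners, flush with the edges, run from z = 0 to the seat underside.


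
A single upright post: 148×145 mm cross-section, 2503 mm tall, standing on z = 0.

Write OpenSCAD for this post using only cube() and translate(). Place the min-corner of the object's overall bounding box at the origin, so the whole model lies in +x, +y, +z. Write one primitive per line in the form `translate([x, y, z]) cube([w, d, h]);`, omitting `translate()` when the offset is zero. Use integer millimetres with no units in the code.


cube([148, 145, 2503]);


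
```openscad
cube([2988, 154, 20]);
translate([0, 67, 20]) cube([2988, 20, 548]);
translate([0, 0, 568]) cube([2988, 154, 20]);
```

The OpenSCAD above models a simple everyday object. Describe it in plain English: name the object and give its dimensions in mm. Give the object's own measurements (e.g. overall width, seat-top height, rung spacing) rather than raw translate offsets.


An I-beam lying along x, 2988 mm long. Overall section height 588 mm. Two flanges 154 mm wide (y) and 20 mm thick, one on the floor and one at the top; a web 20 mm thick runs between them, centred on the flange width.


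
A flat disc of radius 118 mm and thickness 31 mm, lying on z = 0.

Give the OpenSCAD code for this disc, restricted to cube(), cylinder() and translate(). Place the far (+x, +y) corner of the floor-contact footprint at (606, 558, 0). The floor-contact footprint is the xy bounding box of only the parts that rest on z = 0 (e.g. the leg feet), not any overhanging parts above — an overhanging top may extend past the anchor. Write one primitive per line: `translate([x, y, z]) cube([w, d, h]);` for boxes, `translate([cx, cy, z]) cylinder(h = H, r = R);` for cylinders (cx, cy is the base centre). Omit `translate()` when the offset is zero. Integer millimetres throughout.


translate([488, 440, 0]) cylinder(h = 31, r = 118);


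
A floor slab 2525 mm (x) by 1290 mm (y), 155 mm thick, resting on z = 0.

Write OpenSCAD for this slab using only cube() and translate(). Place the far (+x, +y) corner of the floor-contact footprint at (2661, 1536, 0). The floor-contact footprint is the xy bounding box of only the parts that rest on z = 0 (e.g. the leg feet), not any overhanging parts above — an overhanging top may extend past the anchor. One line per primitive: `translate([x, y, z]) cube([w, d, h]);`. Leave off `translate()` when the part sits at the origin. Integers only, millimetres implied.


translate([136, 246, 0]) cube([2525, 1290, 155]);


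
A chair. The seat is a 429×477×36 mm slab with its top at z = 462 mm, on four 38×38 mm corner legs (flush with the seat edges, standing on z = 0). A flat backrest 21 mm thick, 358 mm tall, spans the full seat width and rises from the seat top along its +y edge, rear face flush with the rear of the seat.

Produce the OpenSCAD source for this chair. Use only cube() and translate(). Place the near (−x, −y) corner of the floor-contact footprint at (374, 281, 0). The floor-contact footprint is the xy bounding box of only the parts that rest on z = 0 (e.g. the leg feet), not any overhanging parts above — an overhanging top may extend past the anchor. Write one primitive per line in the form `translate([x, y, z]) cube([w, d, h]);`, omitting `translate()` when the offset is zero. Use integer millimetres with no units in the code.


// leg_h = 462 - 36 = 426
translate([374, 281, 426]) cube([429, 477, 36]);
translate([374, 281, 0]) cube([38, 38, 426]);
translate([765, 281, 0]) cube([38, 38, 426]);
translate([374, 720, 0]) cube([38, 38, 426]);
translate([765, 720, 0]) cube([38, 38, 426]);
translate([374, 737, 462]) cube([429, 21, 358]);


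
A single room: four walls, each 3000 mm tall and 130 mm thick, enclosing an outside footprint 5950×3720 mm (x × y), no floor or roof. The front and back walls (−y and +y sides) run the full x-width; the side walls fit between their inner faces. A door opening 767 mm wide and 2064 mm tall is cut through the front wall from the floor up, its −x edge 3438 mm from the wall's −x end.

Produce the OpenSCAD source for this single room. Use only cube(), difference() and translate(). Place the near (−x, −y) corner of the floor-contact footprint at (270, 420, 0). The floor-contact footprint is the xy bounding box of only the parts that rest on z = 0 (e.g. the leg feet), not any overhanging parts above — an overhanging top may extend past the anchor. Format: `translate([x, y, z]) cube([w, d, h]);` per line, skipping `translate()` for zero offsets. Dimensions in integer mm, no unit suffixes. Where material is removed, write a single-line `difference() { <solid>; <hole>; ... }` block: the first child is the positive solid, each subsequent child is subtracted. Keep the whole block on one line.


difference() { translate([270, 420, 0]) cube([5950, 130, 3000]); translate([3708, 420, 0]) cube([767, 130, 2064]); }
translate([270, 4010, 0]) cube([5950, 130, 3000]);
translate([270, 550, 0]) cube([130, 3460, 3000]);
translate([6090, 550, 0]) cube([130, 3460, 3000]);


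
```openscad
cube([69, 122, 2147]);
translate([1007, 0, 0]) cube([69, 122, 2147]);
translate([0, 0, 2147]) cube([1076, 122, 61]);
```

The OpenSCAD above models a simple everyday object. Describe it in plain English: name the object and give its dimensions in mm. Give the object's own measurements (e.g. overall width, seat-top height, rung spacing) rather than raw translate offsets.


A door frame. The clear opening is 938 mm wide and 2147 mm high. Two 69 mm wide jambs, 122 mm deep, stand either side of the opening from the floor to the top of the opening. A 61 mm thick head sits across the top of both jambs, spanning the full outside width of the frame.


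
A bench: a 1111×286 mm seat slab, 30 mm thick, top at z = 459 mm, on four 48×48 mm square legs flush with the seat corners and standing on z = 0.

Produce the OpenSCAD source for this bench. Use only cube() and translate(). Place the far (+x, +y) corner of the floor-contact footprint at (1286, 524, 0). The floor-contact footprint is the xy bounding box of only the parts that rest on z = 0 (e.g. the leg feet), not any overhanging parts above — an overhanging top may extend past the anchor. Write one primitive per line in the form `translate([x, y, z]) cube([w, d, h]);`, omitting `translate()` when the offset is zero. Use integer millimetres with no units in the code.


translate([175, 238, 429]) cube([1111, 286, 30]);
translate([175, 238, 0]) cube([48, 48, 429]);
translate([175, 476, 0]) cube([48, 48, 429]);
translate([1238, 238, 0]) cube([48, 48, 429]);
translate([1238, 476, 0]) cube([48, 48, 429]);


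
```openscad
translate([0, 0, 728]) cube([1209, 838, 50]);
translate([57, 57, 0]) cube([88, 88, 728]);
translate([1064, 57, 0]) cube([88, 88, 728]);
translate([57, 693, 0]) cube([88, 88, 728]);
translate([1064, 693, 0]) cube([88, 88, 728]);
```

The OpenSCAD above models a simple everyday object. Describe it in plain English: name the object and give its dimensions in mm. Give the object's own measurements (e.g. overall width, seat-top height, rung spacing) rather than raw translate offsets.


A table: top 1209 mm (x) × 838 mm (y), 50 mm thick, upper face at z = 778 mm, on four 88×88 mm square legs, each inset 57 mm from the nearest pair of top edges from z = 0 to the bottom of the top.


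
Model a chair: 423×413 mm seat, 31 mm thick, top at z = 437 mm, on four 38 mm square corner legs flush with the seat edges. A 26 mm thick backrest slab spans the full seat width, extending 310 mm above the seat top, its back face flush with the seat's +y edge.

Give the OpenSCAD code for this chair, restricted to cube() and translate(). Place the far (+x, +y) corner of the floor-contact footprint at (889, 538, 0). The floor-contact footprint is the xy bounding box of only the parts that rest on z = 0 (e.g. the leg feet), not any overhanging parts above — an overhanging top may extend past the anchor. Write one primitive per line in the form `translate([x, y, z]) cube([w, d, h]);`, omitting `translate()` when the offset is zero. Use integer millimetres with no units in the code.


translate([466, 125, 406]) cube([423, 413, 31]);
translate([466, 125, 0]) cube([38, 38, 406]);
translate([851, 125, 0]) cube([38, 38, 406]);
translate([466, 500, 0]) cube([38, 38, 406]);
translate([851, 500, 0]) cube([38, 38, 406]);
translate([466, 512, 437]) cube([423, 26, 310]);


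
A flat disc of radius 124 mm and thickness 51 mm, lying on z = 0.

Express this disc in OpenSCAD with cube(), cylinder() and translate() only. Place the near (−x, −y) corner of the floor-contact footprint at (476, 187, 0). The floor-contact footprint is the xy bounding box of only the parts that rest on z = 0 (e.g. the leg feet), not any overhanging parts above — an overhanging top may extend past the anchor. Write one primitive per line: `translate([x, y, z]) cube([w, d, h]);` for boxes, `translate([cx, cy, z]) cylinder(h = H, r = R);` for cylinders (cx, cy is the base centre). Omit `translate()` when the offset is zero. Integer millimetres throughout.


translate([600, 311, 0]) cylinder(h = 51, r = 124);


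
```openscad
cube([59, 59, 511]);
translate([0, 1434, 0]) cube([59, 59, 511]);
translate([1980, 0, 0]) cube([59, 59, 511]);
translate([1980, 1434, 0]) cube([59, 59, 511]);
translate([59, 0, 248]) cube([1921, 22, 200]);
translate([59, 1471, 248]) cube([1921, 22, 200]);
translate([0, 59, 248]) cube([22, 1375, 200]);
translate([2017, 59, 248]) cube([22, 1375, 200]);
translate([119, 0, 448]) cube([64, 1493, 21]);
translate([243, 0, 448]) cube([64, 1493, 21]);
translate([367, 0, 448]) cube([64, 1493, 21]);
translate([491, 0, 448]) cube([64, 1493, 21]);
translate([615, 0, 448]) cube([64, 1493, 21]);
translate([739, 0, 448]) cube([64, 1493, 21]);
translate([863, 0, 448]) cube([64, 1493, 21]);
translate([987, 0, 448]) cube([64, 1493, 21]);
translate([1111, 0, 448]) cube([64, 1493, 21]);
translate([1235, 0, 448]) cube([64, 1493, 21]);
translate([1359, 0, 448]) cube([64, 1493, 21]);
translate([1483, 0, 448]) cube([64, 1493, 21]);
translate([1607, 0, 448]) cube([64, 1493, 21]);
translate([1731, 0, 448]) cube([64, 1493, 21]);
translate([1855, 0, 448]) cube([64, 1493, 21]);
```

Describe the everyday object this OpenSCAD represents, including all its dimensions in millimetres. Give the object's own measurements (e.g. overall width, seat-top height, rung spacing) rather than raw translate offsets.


A bed frame 2039 mm long (x) by 1493 mm wide (y). Four 59×59 mm corner posts, 511 mm tall, at the corners of the footprint. Four rails of 22 mm thickness and 200 mm height run between adjacent posts with their undersides at z = 248 mm, their outer faces flush with the outside of the frame (the two x-running rails run between the posts' inner faces; the two y-running rails run between the posts' inner faces). 15 slats, each 64 mm wide (x) and 21 mm thick, lie across the top of the two x-running rails, running the full 1493 mm width of the frame in y; along x they sit between the end posts with a 60 mm gap after the −x posts and between neighbouring slats, leaving 61 mm before the +x posts.


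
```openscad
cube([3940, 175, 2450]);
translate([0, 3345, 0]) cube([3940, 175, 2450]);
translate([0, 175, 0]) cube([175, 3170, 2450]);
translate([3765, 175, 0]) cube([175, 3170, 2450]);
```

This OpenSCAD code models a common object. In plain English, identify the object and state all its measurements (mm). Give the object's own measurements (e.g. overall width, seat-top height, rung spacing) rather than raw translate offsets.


The wall frame of a small rectangular building: four walls, each 2450 mm tall and 175 mm thick, enclosing a footprint 3940 mm (x) by 3520 mm (y) outside-to-outside, with no floor or roof. The front and back walls (the −y and +y sides) span the full width; the two side walls fit between them.


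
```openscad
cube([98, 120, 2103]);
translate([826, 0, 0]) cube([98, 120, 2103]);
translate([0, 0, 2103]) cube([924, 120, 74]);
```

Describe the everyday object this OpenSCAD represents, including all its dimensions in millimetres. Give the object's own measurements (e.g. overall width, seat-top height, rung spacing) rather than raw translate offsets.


A door frame. The clear opening is 728 mm wide and 2103 mm high. Two 98 mm wide jambs, 120 mm deep, stand either side of the opening from the floor to the top of the opening. A 74 mm thick head sits across the top of both jambs, spanning the full outside width of the frame.


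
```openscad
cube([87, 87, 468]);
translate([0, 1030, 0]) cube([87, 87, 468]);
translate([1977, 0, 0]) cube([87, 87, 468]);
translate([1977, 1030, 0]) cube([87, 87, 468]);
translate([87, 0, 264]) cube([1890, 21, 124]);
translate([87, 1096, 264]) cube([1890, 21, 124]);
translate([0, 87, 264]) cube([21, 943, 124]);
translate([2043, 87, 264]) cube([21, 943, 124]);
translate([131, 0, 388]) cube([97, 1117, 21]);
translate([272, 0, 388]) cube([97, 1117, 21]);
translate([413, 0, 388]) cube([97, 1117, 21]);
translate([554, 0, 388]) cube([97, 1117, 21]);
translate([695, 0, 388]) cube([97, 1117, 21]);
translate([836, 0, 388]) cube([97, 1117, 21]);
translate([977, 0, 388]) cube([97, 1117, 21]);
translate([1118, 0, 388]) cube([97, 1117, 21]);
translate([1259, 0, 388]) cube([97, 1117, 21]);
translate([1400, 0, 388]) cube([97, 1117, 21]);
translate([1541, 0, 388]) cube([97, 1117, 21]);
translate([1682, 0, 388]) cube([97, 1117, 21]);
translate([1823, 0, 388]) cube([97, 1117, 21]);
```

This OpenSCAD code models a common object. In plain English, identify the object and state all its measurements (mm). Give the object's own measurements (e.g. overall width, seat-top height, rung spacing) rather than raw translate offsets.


A bed frame 2064 mm long (x) by 1117 mm wide (y). Four 87×87 mm corner posts, 468 mm tall, at the corners of the footprint. Four rails of 21 mm thickness and 124 mm height run between adjacent posts with their undersides at z = 264 mm, their outer faces flush with the outside of the frame (the two x-running rails run between the posts' inner faces; the two y-running rails run between the posts' inner faces). 13 slats, each 97 mm wide (x) and 21 mm thick, lie across the top of the two x-running rails, running the full 1117 mm width of the frame in y; along x they sit between the end posts with a 44 mm gap after the −x posts and between neighbouring slats, leaving 57 mm before the +x posts.


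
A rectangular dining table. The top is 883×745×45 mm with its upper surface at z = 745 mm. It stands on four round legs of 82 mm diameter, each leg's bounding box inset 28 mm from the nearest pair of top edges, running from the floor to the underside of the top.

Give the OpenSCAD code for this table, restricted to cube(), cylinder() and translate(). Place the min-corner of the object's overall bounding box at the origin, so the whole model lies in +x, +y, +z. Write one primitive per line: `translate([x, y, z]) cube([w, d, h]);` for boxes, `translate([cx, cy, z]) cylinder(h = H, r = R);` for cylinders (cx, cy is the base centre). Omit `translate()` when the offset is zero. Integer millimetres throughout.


translate([0, 0, 700]) cube([883, 745, 45]);
translate([69, 69, 0]) cylinder(h = 700, r = 41);
translate([814, 69, 0]) cylinder(h = 700, r = 41);
translate([69, 676, 0]) cylinder(h = 700, r = 41);
translate([814, 676, 0]) cylinder(h = 700, r = 41);
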